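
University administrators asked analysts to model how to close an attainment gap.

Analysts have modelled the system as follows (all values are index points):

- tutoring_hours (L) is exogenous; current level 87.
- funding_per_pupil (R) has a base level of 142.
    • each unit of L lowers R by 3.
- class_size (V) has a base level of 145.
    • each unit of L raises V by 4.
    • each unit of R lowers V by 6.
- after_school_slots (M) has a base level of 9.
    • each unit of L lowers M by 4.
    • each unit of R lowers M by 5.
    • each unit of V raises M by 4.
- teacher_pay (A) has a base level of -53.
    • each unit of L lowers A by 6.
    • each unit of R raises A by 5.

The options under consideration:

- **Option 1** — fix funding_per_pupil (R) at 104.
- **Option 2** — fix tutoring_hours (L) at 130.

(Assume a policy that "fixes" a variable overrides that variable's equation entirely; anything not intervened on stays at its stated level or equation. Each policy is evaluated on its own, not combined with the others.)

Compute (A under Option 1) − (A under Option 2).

Option 1 (R := 104):
  L = 87
  R = 104
  A = -53 − 6·87 + 5·104 = -55
Option 2 (L := 130):
  L = 130
  R = 142 − 3·130 = -248
  A = -53 − 6·130 + 5·(-248) = -2073
A: -55 − (-2073) = 2018

2018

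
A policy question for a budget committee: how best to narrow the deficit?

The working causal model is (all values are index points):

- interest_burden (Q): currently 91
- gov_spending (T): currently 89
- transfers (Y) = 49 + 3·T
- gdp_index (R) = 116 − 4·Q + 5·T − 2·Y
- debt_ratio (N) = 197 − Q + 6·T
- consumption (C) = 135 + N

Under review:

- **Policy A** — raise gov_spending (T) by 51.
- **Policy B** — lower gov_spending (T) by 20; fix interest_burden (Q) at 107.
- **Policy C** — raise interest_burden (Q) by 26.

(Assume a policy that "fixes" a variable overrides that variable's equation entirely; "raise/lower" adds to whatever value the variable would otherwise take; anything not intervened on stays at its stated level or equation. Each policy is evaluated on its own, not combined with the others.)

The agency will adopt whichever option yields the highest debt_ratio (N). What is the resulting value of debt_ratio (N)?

946

Policy A (T + 51):
  Q = 91
  T = 89 + 51 = 140
  N = 197 − 91 + 6·140 = 946
Policy B (T − 20, Q := 107):
  Q = 107
  T = 89 − 20 = 69
  N = 197 − 107 + 6·69 = 504
Policy C (Q + 26):
  Q = 91 + 26 = 117
  T = 89
  N = 197 − 117 + 6·89 = 614
Comparing — Policy A: N=946, Policy B: N=504, Policy C: N=614. Highest is 946 (Policy A).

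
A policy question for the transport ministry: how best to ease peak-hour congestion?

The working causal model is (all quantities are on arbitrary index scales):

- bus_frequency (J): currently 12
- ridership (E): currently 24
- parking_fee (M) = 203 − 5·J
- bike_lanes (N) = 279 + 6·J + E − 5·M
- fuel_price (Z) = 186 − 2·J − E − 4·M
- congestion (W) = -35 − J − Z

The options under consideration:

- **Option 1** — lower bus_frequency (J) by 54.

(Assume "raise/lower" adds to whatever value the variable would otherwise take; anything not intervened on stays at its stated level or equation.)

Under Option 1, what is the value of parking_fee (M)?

Option 1 (J − 54):
  J = 12 − 54 = -42
  M = 203 − 5·(-42) = 413

413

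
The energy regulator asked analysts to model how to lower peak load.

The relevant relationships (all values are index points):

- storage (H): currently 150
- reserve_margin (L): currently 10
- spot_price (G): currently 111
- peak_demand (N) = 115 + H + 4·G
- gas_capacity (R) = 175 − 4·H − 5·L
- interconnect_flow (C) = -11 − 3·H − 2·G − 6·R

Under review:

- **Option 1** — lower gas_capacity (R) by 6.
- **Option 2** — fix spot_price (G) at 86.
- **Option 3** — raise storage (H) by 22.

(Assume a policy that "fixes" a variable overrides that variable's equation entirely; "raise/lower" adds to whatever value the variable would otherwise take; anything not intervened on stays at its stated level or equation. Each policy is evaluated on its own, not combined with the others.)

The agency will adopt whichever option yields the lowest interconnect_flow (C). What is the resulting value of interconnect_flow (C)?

Option 1 (R − 6):
  H = 150
  L = 10
  G = 111
  R = 175 − 4·150 − 5·10 (−6 from intervention) = -481
  C = -11 − 3·150 − 2·111 − 6·(-481) = 2203
Option 2 (G := 86):
  H = 150
  L = 10
  G = 86
  R = 175 − 4·150 − 5·10 = -475
  C = -11 − 3·150 − 2·86 − 6·(-475) = 2217
Option 3 (H + 22):
  H = 150 + 22 = 172
  L = 10
  G = 111
  R = 175 − 4·172 − 5·10 = -563
  C = -11 − 3·172 − 2·111 − 6·(-563) = 2629
Comparing — Option 1: C=2203, Option 2: C=2217, Option 3: C=2629. Lowest is 2203 (Option 1).

2203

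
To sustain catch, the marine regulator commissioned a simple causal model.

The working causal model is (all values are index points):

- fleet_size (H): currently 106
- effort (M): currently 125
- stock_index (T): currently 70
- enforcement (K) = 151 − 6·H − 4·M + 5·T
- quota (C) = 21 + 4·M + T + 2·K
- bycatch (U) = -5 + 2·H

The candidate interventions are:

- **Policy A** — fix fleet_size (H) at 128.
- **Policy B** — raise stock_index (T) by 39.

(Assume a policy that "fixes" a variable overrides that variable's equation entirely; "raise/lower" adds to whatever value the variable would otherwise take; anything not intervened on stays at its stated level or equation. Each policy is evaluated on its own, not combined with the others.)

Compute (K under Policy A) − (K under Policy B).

-327

Policy A (H := 128):
  H = 128
  M = 125
  T = 70
  K = 151 − 6·128 − 4·125 + 5·70 = -767
Policy B (T + 39):
  H = 106
  M = 125
  T = 70 + 39 = 109
  K = 151 − 6·106 − 4·125 + 5·109 = -440
K: -767 − (-440) = -327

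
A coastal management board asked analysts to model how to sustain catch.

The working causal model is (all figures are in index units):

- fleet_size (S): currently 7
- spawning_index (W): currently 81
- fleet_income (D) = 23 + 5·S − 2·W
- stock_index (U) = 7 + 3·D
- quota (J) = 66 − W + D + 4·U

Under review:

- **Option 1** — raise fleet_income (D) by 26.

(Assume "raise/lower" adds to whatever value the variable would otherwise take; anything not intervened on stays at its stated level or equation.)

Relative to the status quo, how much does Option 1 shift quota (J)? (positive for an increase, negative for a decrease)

Baseline:
  S = 7
  W = 81
  D = 23 + 5·7 − 2·81 = -104
  U = 7 + 3·(-104) = -305
  J = 66 − 81 + (-104) + 4·(-305) = -1339
Option 1 (D + 26):
  S = 7
  W = 81
  D = 23 + 5·7 − 2·81 (+26 from intervention) = -78
  U = 7 + 3·(-78) = -227
  J = 66 − 81 + (-78) + 4·(-227) = -1001
Change in J: -1001 − (-1339) = 338

338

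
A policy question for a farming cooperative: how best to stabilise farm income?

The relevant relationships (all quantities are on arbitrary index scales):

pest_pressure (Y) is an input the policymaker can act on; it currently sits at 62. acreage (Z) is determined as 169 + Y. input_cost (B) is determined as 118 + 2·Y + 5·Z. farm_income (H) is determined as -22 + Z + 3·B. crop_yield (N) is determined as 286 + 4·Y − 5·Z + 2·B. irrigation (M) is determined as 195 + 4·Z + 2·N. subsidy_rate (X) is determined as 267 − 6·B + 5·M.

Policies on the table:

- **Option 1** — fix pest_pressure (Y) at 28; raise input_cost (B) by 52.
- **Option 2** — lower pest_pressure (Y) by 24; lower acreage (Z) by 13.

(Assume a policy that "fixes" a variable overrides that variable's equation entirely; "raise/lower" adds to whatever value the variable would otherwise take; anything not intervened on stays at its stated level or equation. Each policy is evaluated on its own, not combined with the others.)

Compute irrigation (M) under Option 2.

Option 2 (Y − 24, Z − 13):
  Y = 62 − 24 = 38
  Z = 169 + 38 (−13 from intervention) = 194
  B = 118 + 2·38 + 5·194 = 1164
  N = 286 + 4·38 − 5·194 + 2·1164 = 1796
  M = 195 + 4·194 + 2·1796 = 4563

4563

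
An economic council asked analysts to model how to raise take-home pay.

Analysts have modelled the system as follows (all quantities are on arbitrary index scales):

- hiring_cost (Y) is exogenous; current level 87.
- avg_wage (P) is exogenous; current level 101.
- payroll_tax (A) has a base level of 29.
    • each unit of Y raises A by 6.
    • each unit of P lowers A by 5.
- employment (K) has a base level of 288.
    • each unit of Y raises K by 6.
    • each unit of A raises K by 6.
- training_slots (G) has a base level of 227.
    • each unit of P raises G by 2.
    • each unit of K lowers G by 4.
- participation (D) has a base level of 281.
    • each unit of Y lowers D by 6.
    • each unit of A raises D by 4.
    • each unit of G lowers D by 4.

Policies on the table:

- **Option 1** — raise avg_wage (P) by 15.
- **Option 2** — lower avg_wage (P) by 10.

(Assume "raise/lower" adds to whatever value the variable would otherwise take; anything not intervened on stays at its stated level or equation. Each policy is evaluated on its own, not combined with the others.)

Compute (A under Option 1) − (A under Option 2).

-125

Option 1 (P + 15):
  Y = 87
  P = 101 + 15 = 116
  A = 29 + 6·87 − 5·116 = -29
Option 2 (P − 10):
  Y = 87
  P = 101 − 10 = 91
  A = 29 + 6·87 − 5·91 = 96
A: -29 − 96 = -125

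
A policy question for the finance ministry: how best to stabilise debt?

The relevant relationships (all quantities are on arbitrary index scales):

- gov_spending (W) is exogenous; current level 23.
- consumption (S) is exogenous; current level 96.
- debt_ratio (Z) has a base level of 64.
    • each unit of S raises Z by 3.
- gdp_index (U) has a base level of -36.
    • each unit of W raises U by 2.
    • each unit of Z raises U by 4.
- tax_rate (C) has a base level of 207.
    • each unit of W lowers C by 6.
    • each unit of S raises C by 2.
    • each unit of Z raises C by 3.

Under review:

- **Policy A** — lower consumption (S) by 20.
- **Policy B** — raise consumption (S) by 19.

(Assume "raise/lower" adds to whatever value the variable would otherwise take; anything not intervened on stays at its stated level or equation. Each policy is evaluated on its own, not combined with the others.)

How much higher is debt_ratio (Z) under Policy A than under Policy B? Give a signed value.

Policy A (S − 20):
  S = 96 − 20 = 76
  Z = 64 + 3·76 = 292
Policy B (S + 19):
  S = 96 + 19 = 115
  Z = 64 + 3·115 = 409
Z: 292 − 409 = -117

-117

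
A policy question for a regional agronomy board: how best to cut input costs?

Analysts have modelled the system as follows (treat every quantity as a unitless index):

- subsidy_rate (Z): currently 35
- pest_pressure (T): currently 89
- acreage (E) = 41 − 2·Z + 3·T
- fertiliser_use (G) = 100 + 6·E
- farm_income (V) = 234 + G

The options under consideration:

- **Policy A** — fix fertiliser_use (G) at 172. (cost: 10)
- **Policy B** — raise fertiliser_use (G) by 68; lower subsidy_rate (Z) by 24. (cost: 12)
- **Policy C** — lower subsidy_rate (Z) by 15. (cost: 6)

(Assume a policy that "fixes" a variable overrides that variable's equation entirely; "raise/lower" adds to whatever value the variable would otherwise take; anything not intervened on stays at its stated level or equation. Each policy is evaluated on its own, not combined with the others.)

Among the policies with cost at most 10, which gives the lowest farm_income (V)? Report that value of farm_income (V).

Policy A (G := 172):
  Z = 35
  T = 89
  E = 41 − 2·35 + 3·89 = 238
  G = 172
  V = 234 + 172 = 406
Policy C (Z − 15):
  Z = 35 − 15 = 20
  T = 89
  E = 41 − 2·20 + 3·89 = 268
  G = 100 + 6·268 = 1708
  V = 234 + 1708 = 1942
Comparing — Policy A: V=406, Policy C: V=1942. Lowest is 406 (Policy A).

406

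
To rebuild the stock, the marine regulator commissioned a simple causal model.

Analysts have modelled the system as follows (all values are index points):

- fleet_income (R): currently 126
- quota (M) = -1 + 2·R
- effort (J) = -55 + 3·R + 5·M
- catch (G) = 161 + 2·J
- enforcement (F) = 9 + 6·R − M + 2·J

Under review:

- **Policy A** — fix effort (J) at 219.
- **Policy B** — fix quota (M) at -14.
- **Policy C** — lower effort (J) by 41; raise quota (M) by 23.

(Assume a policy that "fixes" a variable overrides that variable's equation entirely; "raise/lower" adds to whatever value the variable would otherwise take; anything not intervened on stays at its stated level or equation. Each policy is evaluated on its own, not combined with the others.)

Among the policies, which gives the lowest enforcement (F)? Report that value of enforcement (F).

952

Policy A (J := 219):
  R = 126
  M = -1 + 2·126 = 251
  J = 219
  F = 9 + 6·126 − 251 + 2·219 = 952
Policy B (M := -14):
  R = 126
  M = -14
  J = -55 + 3·126 + 5·(-14) = 253
  F = 9 + 6·126 − (-14) + 2·253 = 1285
Policy C (J − 41, M + 23):
  R = 126
  M = -1 + 2·126 (+23 from intervention) = 274
  J = -55 + 3·126 + 5·274 (−41 from intervention) = 1652
  F = 9 + 6·126 − 274 + 2·1652 = 3795
Comparing — Policy A: F=952, Policy B: F=1285, Policy C: F=3795. Lowest is 952 (Policy A).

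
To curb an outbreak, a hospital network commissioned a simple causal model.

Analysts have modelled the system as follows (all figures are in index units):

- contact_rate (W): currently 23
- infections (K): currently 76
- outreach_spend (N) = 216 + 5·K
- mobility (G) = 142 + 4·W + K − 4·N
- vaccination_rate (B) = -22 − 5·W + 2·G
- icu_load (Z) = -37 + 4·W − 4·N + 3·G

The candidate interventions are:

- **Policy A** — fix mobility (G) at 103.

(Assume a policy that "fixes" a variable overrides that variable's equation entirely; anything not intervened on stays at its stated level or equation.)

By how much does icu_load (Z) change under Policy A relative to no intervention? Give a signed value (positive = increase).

6531

Baseline:
  W = 23
  K = 76
  N = 216 + 5·76 = 596
  G = 142 + 4·23 + 76 − 4·596 = -2074
  Z = -37 + 4·23 − 4·596 + 3·(-2074) = -8551
Policy A (G := 103):
  W = 23
  K = 76
  N = 216 + 5·76 = 596
  G = 103
  Z = -37 + 4·23 − 4·596 + 3·103 = -2020
Change in Z: -2020 − (-8551) = 6531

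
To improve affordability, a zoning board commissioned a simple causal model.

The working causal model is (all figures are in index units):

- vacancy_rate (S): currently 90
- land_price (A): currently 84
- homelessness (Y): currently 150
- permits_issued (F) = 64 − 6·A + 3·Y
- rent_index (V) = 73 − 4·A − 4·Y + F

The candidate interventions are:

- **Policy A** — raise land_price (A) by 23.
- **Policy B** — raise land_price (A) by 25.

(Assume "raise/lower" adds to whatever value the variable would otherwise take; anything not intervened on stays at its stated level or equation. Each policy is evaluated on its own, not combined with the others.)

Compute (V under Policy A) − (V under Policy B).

20

Policy A (A + 23):
  A = 84 + 23 = 107
  Y = 150
  F = 64 − 6·107 + 3·150 = -128
  V = 73 − 4·107 − 4·150 + (-128) = -1083
Policy B (A + 25):
  A = 84 + 25 = 109
  Y = 150
  F = 64 − 6·109 + 3·150 = -140
  V = 73 − 4·109 − 4·150 + (-140) = -1103
V: -1083 − (-1103) = 20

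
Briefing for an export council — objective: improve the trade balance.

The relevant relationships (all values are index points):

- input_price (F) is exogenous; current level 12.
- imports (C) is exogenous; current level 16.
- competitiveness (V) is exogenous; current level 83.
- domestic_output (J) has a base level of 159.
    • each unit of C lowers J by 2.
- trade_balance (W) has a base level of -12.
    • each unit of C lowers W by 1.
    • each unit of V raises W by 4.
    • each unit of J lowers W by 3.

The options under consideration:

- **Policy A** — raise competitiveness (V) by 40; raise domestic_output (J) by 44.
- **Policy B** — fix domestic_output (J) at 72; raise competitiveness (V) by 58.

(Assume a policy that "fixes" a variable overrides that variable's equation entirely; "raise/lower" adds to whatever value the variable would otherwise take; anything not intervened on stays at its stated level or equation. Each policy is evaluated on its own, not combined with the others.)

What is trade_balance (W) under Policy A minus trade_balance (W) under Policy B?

-369

Policy A (V + 40, J + 44):
  C = 16
  V = 83 + 40 = 123
  J = 159 − 2·16 (+44 from intervention) = 171
  W = -12 − 16 + 4·123 − 3·171 = -49
Policy B (J := 72, V + 58):
  C = 16
  V = 83 + 58 = 141
  J = 72
  W = -12 − 16 + 4·141 − 3·72 = 320
W: -49 − 320 = -369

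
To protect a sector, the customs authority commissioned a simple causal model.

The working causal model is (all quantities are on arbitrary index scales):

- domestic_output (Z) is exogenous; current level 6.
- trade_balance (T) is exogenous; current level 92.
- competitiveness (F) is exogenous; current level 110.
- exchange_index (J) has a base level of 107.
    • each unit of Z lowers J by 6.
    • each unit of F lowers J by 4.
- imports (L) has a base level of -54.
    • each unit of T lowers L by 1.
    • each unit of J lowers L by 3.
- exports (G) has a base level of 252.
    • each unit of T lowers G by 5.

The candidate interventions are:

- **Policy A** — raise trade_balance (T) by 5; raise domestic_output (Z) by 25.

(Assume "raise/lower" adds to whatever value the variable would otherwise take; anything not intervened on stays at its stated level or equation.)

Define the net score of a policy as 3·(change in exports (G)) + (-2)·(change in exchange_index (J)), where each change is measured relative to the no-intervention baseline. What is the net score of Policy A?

225

Baseline:
  Z = 6
  T = 92
  F = 110
  J = 107 − 6·6 − 4·110 = -369
  G = 252 − 5·92 = -208
Policy A (T + 5, Z + 25):
  Z = 6 + 25 = 31
  T = 92 + 5 = 97
  F = 110
  J = 107 − 6·31 − 4·110 = -519
  G = 252 − 5·97 = -233
ΔG = -233 − (-208) = -25; ΔJ = -519 − (-369) = -150
Score = 3·(-25) + (-2)·(-150) = 225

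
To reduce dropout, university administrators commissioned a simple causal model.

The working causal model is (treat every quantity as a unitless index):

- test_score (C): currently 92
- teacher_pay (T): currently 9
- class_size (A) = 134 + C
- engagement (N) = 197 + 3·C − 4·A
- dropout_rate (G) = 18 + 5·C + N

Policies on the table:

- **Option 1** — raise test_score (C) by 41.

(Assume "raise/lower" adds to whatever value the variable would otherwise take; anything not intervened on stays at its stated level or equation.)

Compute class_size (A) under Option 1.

Option 1 (C + 41):
  C = 92 + 41 = 133
  A = 134 + 133 = 267

267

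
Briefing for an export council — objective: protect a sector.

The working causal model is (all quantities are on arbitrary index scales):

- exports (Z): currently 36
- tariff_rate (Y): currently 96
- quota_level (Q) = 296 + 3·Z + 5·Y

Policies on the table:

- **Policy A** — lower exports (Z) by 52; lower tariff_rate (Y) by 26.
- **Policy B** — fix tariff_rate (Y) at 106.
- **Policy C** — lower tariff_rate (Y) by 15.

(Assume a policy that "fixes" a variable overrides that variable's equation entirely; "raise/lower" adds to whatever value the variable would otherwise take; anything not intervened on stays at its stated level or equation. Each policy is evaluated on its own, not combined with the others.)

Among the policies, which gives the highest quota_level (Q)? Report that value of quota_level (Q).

934

Policy A (Z − 52, Y − 26):
  Z = 36 − 52 = -16
  Y = 96 − 26 = 70
  Q = 296 + 3·(-16) + 5·70 = 598
Policy B (Y := 106):
  Z = 36
  Y = 106
  Q = 296 + 3·36 + 5·106 = 934
Policy C (Y − 15):
  Z = 36
  Y = 96 − 15 = 81
  Q = 296 + 3·36 + 5·81 = 809
Comparing — Policy A: Q=598, Policy B: Q=934, Policy C: Q=809. Highest is 934 (Policy B).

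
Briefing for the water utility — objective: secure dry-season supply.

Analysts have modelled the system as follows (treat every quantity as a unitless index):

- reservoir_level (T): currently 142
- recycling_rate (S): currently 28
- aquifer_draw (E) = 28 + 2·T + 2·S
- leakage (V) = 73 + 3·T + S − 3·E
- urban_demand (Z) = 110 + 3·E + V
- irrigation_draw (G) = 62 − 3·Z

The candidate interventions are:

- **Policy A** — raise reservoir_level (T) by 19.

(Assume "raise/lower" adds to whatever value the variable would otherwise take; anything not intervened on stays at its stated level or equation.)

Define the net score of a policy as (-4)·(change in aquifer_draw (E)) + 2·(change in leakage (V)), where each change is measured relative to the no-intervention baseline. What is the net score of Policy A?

-266

Baseline:
  T = 142
  S = 28
  E = 28 + 2·142 + 2·28 = 368
  V = 73 + 3·142 + 28 − 3·368 = -577
Policy A (T + 19):
  T = 142 + 19 = 161
  S = 28
  E = 28 + 2·161 + 2·28 = 406
  V = 73 + 3·161 + 28 − 3·406 = -634
ΔE = 406 − 368 = 38; ΔV = -634 − (-577) = -57
Score = (-4)·38 + 2·(-57) = -266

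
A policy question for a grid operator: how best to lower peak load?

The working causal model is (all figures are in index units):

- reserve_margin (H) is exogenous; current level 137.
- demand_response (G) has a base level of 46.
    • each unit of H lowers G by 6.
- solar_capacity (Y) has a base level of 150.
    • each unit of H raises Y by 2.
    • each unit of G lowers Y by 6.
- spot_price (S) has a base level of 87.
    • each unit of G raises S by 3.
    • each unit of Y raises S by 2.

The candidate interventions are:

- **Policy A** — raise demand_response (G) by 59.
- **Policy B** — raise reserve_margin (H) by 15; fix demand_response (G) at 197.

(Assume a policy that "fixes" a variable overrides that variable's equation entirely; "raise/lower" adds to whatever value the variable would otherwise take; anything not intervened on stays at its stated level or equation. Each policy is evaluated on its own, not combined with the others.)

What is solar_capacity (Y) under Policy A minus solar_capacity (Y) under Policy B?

5454

Policy A (G + 59):
  H = 137
  G = 46 − 6·137 (+59 from intervention) = -717
  Y = 150 + 2·137 − 6·(-717) = 4726
Policy B (H + 15, G := 197):
  H = 137 + 15 = 152
  G = 197
  Y = 150 + 2·152 − 6·197 = -728
Y: 4726 − (-728) = 5454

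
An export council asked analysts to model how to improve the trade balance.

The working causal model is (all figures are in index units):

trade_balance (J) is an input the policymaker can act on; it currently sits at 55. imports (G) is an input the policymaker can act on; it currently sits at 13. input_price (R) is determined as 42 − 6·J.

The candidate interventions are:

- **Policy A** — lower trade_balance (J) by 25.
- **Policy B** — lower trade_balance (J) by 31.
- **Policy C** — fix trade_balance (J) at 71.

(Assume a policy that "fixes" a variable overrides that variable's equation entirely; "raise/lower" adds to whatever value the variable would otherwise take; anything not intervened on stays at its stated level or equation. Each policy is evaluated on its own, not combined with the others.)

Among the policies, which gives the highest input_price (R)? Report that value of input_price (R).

-102

Policy A (J − 25):
  J = 55 − 25 = 30
  R = 42 − 6·30 = -138
Policy B (J − 31):
  J = 55 − 31 = 24
  R = 42 − 6·24 = -102
Policy C (J := 71):
  J = 71
  R = 42 − 6·71 = -384
Comparing — Policy A: R=-138, Policy B: R=-102, Policy C: R=-384. Highest is -102 (Policy B).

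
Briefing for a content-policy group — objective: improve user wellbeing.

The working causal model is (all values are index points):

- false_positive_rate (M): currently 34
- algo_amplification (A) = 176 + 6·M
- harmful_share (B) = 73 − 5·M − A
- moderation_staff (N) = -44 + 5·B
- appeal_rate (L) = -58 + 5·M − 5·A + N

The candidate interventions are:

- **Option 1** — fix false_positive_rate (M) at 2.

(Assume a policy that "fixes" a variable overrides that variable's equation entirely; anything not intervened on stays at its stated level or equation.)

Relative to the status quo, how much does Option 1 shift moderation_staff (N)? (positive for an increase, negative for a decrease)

1760

Baseline:
  M = 34
  A = 176 + 6·34 = 380
  B = 73 − 5·34 − 380 = -477
  N = -44 + 5·(-477) = -2429
Option 1 (M := 2):
  M = 2
  A = 176 + 6·2 = 188
  B = 73 − 5·2 − 188 = -125
  N = -44 + 5·(-125) = -669
Change in N: -669 − (-2429) = 1760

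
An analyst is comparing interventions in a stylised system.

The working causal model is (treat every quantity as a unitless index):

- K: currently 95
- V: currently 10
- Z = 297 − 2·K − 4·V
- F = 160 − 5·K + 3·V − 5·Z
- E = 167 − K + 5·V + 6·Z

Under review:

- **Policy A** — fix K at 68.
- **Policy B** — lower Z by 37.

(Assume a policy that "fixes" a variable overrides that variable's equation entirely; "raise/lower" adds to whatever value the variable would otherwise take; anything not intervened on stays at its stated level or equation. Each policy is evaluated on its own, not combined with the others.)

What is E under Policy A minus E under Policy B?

Policy A (K := 68):
  K = 68
  V = 10
  Z = 297 − 2·68 − 4·10 = 121
  E = 167 − 68 + 5·10 + 6·121 = 875
Policy B (Z − 37):
  K = 95
  V = 10
  Z = 297 − 2·95 − 4·10 (−37 from intervention) = 30
  E = 167 − 95 + 5·10 + 6·30 = 302
E: 875 − 302 = 573

573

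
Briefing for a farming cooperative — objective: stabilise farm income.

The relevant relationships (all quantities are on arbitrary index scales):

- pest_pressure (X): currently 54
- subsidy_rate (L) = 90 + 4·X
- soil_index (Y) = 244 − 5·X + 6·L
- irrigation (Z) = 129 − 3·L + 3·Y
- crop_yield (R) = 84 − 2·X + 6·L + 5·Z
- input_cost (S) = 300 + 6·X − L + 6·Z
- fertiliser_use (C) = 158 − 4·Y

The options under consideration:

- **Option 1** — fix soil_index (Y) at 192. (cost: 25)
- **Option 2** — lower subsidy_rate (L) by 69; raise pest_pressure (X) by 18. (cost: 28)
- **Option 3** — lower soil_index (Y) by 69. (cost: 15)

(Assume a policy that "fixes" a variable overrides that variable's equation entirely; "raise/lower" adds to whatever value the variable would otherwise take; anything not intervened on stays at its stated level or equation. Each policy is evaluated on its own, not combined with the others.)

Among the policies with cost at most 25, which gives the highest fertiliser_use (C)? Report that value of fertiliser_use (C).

-610

Option 1 (Y := 192):
  X = 54
  L = 90 + 4·54 = 306
  Y = 192
  C = 158 − 4·192 = -610
Option 3 (Y − 69):
  X = 54
  L = 90 + 4·54 = 306
  Y = 244 − 5·54 + 6·306 (−69 from intervention) = 1741
  C = 158 − 4·1741 = -6806
Comparing — Option 1: C=-610, Option 3: C=-6806. Highest is -610 (Option 1).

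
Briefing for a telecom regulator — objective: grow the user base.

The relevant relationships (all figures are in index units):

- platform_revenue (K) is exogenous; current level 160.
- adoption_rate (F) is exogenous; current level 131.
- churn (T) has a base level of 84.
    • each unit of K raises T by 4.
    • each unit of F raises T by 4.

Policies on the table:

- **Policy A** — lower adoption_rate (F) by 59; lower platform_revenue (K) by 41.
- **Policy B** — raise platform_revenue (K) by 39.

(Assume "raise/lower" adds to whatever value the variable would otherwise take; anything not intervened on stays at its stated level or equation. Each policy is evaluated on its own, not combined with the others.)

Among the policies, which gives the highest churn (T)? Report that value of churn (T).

1404

Policy A (F − 59, K − 41):
  K = 160 − 41 = 119
  F = 131 − 59 = 72
  T = 84 + 4·119 + 4·72 = 848
Policy B (K + 39):
  K = 160 + 39 = 199
  F = 131
  T = 84 + 4·199 + 4·131 = 1404
Comparing — Policy A: T=848, Policy B: T=1404. Highest is 1404 (Policy B).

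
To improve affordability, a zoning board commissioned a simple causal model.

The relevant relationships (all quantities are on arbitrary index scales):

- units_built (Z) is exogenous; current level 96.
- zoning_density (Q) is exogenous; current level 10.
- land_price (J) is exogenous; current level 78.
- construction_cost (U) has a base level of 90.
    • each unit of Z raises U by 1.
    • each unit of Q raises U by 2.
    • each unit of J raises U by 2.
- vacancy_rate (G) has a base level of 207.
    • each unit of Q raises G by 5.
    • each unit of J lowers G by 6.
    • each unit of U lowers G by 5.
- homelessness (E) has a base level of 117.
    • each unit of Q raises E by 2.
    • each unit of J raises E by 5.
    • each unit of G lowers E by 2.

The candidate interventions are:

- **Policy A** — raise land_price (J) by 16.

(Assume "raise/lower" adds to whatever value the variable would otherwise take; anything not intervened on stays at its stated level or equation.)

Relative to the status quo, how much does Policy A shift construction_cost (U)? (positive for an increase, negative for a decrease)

32

Baseline:
  Z = 96
  Q = 10
  J = 78
  U = 90 + 96 + 2·10 + 2·78 = 362
Policy A (J + 16):
  Z = 96
  Q = 10
  J = 78 + 16 = 94
  U = 90 + 96 + 2·10 + 2·94 = 394
Change in U: 394 − 362 = 32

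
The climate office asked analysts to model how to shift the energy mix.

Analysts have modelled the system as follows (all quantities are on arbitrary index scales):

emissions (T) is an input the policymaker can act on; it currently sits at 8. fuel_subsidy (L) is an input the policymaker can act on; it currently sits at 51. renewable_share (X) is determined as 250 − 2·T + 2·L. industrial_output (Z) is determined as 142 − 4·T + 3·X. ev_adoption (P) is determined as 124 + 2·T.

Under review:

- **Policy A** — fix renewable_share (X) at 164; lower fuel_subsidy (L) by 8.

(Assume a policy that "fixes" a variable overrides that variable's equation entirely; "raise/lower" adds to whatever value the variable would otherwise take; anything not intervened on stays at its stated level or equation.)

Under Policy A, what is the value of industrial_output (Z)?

602

Policy A (X := 164, L − 8):
  T = 8
  L = 51 − 8 = 43
  X = 164
  Z = 142 − 4·8 + 3·164 = 602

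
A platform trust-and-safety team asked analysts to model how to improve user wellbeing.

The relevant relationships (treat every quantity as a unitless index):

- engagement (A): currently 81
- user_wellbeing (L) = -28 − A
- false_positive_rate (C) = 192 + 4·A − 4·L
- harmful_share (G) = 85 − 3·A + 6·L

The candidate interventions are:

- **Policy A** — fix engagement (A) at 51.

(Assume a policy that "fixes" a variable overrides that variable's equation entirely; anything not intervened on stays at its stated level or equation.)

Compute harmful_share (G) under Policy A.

Policy A (A := 51):
  A = 51
  L = -28 − 51 = -79
  G = 85 − 3·51 + 6·(-79) = -542

-542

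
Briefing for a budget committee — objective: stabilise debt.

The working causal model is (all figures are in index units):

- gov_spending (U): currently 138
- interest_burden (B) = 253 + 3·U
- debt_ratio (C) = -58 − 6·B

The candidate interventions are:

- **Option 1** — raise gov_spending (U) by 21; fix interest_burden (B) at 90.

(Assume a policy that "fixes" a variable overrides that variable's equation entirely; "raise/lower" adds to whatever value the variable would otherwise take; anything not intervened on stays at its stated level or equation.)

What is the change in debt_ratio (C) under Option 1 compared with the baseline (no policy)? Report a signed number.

3462

Baseline:
  U = 138
  B = 253 + 3·138 = 667
  C = -58 − 6·667 = -4060
Option 1 (U + 21, B := 90):
  U = 138 + 21 = 159
  B = 90
  C = -58 − 6·90 = -598
Change in C: -598 − (-4060) = 3462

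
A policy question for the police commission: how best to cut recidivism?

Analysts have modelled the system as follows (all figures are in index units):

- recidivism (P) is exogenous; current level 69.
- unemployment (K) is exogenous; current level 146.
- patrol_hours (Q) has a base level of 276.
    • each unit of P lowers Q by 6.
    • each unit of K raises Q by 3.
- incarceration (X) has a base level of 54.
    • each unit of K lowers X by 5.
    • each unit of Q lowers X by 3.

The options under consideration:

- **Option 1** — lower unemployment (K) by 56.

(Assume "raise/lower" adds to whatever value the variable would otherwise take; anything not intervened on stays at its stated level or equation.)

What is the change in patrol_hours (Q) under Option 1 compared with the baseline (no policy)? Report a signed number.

Baseline:
  P = 69
  K = 146
  Q = 276 − 6·69 + 3·146 = 300
Option 1 (K − 56):
  P = 69
  K = 146 − 56 = 90
  Q = 276 − 6·69 + 3·90 = 132
Change in Q: 132 − 300 = -168

-168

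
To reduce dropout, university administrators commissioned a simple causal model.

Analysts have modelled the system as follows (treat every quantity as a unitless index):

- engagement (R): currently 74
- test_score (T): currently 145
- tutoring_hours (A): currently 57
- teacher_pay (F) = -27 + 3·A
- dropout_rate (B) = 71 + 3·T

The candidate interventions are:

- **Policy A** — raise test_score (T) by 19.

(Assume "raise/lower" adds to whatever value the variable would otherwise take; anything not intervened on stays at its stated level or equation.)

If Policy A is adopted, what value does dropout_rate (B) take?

Policy A (T + 19):
  T = 145 + 19 = 164
  B = 71 + 3·164 = 563

563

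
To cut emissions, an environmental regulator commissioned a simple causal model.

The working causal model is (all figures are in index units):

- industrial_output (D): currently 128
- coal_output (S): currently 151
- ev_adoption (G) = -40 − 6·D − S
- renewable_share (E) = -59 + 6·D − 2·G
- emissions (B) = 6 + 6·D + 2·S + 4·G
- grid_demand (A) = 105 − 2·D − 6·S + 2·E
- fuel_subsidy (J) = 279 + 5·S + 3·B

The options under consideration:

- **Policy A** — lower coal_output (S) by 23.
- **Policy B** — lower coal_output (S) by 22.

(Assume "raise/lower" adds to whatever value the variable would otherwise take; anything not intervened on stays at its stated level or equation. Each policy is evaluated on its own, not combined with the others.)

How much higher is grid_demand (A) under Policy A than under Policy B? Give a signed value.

2

Policy A (S − 23):
  D = 128
  S = 151 − 23 = 128
  G = -40 − 6·128 − 128 = -936
  E = -59 + 6·128 − 2·(-936) = 2581
  A = 105 − 2·128 − 6·128 + 2·2581 = 4243
Policy B (S − 22):
  D = 128
  S = 151 − 22 = 129
  G = -40 − 6·128 − 129 = -937
  E = -59 + 6·128 − 2·(-937) = 2583
  A = 105 − 2·128 − 6·129 + 2·2583 = 4241
A: 4243 − 4241 = 2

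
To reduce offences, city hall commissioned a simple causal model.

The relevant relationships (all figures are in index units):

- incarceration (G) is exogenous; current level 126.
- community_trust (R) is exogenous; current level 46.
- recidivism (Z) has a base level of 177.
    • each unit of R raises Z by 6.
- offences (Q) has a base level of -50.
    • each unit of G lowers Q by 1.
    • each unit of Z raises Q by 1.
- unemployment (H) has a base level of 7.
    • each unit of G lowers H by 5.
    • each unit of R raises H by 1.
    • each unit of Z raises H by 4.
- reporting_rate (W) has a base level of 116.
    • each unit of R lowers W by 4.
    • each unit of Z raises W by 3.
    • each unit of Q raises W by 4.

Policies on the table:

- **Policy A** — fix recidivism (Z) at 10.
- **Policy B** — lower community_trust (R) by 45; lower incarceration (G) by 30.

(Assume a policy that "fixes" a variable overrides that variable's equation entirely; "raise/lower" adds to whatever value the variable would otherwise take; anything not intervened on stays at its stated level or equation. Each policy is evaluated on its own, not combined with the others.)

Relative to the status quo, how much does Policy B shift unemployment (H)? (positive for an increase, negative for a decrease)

Baseline:
  G = 126
  R = 46
  Z = 177 + 6·46 = 453
  H = 7 − 5·126 + 46 + 4·453 = 1235
Policy B (R − 45, G − 30):
  G = 126 − 30 = 96
  R = 46 − 45 = 1
  Z = 177 + 6·1 = 183
  H = 7 − 5·96 + 1 + 4·183 = 260
Change in H: 260 − 1235 = -975

-975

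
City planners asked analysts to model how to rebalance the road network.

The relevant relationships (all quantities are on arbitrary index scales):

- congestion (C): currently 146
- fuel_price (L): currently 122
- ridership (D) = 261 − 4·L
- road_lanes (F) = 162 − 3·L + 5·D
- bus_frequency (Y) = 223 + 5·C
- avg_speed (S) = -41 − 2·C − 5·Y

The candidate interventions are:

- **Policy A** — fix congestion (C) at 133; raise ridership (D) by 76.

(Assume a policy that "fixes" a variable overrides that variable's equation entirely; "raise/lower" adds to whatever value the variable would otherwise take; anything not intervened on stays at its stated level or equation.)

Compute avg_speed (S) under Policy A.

-4747

Policy A (C := 133, D + 76):
  C = 133
  Y = 223 + 5·133 = 888
  S = -41 − 2·133 − 5·888 = -4747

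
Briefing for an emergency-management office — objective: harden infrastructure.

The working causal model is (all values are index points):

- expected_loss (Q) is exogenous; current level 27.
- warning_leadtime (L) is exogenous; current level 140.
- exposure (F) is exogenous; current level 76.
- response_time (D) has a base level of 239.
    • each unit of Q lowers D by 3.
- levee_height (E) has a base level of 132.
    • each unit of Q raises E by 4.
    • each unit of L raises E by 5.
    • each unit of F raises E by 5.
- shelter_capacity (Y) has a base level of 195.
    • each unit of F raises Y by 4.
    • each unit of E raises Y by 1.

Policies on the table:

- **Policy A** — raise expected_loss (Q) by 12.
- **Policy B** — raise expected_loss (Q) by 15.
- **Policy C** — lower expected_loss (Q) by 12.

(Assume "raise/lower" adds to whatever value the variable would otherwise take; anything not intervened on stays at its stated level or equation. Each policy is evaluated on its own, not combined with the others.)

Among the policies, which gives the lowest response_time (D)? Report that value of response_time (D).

Policy A (Q + 12):
  Q = 27 + 12 = 39
  D = 239 − 3·39 = 122
Policy B (Q + 15):
  Q = 27 + 15 = 42
  D = 239 − 3·42 = 113
Policy C (Q − 12):
  Q = 27 − 12 = 15
  D = 239 − 3·15 = 194
Comparing — Policy A: D=122, Policy B: D=113, Policy C: D=194. Lowest is 113 (Policy B).

113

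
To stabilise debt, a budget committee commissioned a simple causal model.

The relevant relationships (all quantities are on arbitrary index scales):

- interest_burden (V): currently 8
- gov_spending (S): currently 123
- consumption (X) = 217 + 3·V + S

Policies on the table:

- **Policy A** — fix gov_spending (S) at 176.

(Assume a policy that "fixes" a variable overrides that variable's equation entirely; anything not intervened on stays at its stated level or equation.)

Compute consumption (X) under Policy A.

Policy A (S := 176):
  V = 8
  S = 176
  X = 217 + 3·8 + 176 = 417

417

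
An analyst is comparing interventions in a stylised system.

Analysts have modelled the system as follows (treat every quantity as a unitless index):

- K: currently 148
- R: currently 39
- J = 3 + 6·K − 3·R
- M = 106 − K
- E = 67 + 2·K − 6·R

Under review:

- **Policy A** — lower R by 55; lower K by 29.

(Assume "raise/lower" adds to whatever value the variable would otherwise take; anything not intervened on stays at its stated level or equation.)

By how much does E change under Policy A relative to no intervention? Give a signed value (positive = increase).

Baseline:
  K = 148
  R = 39
  E = 67 + 2·148 − 6·39 = 129
Policy A (R − 55, K − 29):
  K = 148 − 29 = 119
  R = 39 − 55 = -16
  E = 67 + 2·119 − 6·(-16) = 401
Change in E: 401 − 129 = 272

272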